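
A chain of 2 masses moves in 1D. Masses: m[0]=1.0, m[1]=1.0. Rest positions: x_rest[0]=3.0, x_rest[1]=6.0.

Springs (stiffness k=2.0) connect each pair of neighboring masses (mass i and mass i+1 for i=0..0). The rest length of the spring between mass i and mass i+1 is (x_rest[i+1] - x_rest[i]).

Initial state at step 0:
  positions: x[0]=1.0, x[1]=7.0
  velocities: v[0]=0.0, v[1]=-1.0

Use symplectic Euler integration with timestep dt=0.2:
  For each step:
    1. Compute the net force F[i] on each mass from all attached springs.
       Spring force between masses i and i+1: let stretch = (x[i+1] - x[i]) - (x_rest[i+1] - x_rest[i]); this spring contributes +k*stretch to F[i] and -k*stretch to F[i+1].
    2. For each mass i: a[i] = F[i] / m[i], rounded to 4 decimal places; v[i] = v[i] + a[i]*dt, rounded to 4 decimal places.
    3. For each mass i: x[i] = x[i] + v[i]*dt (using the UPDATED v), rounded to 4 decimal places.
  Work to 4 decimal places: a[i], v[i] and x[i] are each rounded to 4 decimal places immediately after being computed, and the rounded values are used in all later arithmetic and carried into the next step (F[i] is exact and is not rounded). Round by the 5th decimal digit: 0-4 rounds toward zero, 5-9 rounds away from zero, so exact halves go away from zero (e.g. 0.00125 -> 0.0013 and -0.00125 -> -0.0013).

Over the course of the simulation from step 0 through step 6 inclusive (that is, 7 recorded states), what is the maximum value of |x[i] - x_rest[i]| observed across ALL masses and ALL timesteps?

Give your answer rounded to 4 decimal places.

Answer: 2.5948

Derivation:
Step 0: x=[1.0000 7.0000] v=[0.0000 -1.0000]
Step 1: x=[1.2400 6.5600] v=[1.2000 -2.2000]
Step 2: x=[1.6656 5.9344] v=[2.1280 -3.1280]
Step 3: x=[2.1927 5.2073] v=[2.6355 -3.6355]
Step 4: x=[2.7210 4.4790] v=[2.6413 -3.6413]
Step 5: x=[3.1499 3.8501] v=[2.1445 -3.1445]
Step 6: x=[3.3948 3.4052] v=[1.2246 -2.2246]
Max displacement = 2.5948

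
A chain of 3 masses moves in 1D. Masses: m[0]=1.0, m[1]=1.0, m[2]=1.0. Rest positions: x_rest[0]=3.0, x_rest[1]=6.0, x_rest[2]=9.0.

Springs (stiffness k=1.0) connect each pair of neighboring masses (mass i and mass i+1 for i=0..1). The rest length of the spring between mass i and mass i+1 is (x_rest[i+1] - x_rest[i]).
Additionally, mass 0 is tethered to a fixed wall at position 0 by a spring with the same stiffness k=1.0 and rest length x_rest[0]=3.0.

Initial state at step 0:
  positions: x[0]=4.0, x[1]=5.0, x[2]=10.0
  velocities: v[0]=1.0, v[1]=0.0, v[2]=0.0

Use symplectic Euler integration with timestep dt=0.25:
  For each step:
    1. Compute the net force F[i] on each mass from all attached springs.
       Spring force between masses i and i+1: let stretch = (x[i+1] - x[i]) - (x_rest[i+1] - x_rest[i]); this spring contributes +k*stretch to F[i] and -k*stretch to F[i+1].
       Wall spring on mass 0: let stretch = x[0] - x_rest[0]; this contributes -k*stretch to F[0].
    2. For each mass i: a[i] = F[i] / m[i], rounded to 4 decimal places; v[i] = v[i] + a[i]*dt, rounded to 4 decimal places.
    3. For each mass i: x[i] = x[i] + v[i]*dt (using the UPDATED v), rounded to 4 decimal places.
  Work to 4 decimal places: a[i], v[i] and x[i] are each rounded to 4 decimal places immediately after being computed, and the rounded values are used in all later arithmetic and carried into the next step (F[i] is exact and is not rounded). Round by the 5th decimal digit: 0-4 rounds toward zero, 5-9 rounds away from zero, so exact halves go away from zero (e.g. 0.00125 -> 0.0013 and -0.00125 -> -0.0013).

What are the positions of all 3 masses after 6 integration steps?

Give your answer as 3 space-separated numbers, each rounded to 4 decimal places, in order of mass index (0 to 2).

Step 0: x=[4.0000 5.0000 10.0000] v=[1.0000 0.0000 0.0000]
Step 1: x=[4.0625 5.2500 9.8750] v=[0.2500 1.0000 -0.5000]
Step 2: x=[3.9453 5.7149 9.6484] v=[-0.4688 1.8594 -0.9063]
Step 3: x=[3.6921 6.3150 9.3635] v=[-1.0127 2.4004 -1.1397]
Step 4: x=[3.3721 6.9417 9.0756] v=[-1.2800 2.5068 -1.1518]
Step 5: x=[3.0645 7.4787 8.8418] v=[-1.2306 2.1479 -0.9353]
Step 6: x=[2.8412 7.8250 8.7103] v=[-0.8932 1.3851 -0.5261]

Answer: 2.8412 7.8250 8.7103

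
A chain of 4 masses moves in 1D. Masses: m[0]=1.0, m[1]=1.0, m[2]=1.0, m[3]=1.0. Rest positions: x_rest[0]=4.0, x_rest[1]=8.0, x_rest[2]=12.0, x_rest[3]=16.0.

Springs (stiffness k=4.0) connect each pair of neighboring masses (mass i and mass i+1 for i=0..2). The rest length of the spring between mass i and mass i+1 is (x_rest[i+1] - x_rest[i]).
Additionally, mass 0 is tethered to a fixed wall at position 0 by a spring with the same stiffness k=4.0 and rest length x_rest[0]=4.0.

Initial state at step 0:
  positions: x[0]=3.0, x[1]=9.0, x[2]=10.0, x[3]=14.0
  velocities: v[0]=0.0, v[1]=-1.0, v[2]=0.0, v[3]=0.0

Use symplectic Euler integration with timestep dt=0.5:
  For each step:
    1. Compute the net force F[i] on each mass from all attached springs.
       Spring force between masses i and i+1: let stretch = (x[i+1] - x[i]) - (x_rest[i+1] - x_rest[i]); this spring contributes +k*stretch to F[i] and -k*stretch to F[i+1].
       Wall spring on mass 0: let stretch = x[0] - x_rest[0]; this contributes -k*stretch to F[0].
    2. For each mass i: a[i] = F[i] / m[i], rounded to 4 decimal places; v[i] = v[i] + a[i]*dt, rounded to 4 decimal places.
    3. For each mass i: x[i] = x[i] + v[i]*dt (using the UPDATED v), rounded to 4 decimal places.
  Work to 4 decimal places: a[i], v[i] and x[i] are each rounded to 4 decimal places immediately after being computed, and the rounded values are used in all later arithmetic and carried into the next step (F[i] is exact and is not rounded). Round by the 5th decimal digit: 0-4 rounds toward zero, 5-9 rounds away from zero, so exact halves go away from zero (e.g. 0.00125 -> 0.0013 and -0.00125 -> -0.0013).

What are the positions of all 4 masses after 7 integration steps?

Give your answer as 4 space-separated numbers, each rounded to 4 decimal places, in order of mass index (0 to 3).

Answer: 1.5000 12.0000 10.5000 18.0000

Derivation:
Step 0: x=[3.0000 9.0000 10.0000 14.0000] v=[0.0000 -1.0000 0.0000 0.0000]
Step 1: x=[6.0000 3.5000 13.0000 14.0000] v=[6.0000 -11.0000 6.0000 0.0000]
Step 2: x=[0.5000 10.0000 7.5000 17.0000] v=[-11.0000 13.0000 -11.0000 6.0000]
Step 3: x=[4.0000 4.5000 14.0000 14.5000] v=[7.0000 -11.0000 13.0000 -5.0000]
Step 4: x=[4.0000 8.0000 11.5000 15.5000] v=[0.0000 7.0000 -5.0000 2.0000]
Step 5: x=[4.0000 11.0000 9.5000 16.5000] v=[0.0000 6.0000 -4.0000 2.0000]
Step 6: x=[7.0000 5.5000 16.0000 14.5000] v=[6.0000 -11.0000 13.0000 -4.0000]
Step 7: x=[1.5000 12.0000 10.5000 18.0000] v=[-11.0000 13.0000 -11.0000 7.0000]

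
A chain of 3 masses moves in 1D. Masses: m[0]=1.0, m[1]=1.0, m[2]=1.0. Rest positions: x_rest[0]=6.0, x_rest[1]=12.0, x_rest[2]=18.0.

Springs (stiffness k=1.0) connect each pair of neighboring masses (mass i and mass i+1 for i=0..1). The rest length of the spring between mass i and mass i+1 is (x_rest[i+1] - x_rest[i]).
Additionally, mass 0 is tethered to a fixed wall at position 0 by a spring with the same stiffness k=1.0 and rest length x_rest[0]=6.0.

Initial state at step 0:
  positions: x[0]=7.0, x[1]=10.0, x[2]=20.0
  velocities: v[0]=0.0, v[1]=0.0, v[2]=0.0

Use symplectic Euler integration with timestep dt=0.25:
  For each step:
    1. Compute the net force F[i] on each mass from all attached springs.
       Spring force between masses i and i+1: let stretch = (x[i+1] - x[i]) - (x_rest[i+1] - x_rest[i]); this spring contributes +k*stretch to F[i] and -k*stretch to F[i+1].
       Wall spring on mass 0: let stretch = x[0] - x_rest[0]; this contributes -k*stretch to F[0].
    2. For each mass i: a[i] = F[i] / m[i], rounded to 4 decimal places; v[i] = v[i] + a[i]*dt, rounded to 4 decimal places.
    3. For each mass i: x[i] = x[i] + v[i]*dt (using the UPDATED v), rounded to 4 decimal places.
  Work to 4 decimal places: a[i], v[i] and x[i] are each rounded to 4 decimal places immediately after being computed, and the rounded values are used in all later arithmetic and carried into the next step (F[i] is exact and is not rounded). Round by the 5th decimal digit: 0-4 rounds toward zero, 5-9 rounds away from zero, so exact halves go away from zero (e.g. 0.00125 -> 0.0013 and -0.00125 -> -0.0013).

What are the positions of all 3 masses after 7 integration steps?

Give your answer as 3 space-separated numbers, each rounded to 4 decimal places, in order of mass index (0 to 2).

Step 0: x=[7.0000 10.0000 20.0000] v=[0.0000 0.0000 0.0000]
Step 1: x=[6.7500 10.4375 19.7500] v=[-1.0000 1.7500 -1.0000]
Step 2: x=[6.3086 11.2266 19.2930] v=[-1.7656 3.1563 -1.8281]
Step 3: x=[5.7803 12.2125 18.7068] v=[-2.1133 3.9434 -2.3447]
Step 4: x=[5.2927 13.2022 18.0897] v=[-1.9503 3.9589 -2.4683]
Step 5: x=[4.9687 14.0031 17.5422] v=[-1.2961 3.2034 -2.1902]
Step 6: x=[4.8988 14.4605 17.1485] v=[-0.2797 1.8296 -1.5750]
Step 7: x=[5.1203 14.4883 16.9618] v=[0.8860 0.1112 -0.7470]

Answer: 5.1203 14.4883 16.9618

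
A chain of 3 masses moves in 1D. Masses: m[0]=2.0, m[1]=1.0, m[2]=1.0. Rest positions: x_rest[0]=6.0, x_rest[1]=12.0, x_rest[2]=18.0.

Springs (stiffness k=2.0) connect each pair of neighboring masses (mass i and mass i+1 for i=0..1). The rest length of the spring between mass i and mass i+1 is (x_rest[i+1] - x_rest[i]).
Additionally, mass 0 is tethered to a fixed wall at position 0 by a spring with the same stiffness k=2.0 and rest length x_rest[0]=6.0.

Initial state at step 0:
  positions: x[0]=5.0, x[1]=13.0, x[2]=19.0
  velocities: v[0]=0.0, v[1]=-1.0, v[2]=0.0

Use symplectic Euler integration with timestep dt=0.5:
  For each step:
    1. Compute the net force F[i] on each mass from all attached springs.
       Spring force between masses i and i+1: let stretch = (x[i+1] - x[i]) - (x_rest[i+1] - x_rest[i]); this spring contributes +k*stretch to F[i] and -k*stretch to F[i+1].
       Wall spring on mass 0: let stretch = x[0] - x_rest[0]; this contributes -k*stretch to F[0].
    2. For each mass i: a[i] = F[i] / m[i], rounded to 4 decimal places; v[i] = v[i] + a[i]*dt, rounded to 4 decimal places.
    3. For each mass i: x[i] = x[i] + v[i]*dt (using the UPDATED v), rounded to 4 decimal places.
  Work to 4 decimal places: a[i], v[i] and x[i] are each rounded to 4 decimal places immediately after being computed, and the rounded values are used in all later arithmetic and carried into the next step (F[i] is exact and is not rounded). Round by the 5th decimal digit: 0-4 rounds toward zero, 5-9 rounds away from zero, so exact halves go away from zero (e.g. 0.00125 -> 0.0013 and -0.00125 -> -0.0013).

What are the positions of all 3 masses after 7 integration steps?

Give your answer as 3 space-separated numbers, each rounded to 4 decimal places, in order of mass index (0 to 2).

Step 0: x=[5.0000 13.0000 19.0000] v=[0.0000 -1.0000 0.0000]
Step 1: x=[5.7500 11.5000 19.0000] v=[1.5000 -3.0000 0.0000]
Step 2: x=[6.5000 10.8750 18.2500] v=[1.5000 -1.2500 -1.5000]
Step 3: x=[6.7188 11.7500 16.8125] v=[0.4375 1.7500 -2.8750]
Step 4: x=[6.5157 12.6407 15.8438] v=[-0.4063 1.7813 -1.9375]
Step 5: x=[6.2149 12.0704 16.2735] v=[-0.6017 -1.1406 0.8594]
Step 6: x=[5.8242 10.6739 17.6017] v=[-0.7814 -2.7930 2.6563]
Step 7: x=[5.1899 10.3165 18.4660] v=[-1.2687 -0.7149 1.7285]

Answer: 5.1899 10.3165 18.4660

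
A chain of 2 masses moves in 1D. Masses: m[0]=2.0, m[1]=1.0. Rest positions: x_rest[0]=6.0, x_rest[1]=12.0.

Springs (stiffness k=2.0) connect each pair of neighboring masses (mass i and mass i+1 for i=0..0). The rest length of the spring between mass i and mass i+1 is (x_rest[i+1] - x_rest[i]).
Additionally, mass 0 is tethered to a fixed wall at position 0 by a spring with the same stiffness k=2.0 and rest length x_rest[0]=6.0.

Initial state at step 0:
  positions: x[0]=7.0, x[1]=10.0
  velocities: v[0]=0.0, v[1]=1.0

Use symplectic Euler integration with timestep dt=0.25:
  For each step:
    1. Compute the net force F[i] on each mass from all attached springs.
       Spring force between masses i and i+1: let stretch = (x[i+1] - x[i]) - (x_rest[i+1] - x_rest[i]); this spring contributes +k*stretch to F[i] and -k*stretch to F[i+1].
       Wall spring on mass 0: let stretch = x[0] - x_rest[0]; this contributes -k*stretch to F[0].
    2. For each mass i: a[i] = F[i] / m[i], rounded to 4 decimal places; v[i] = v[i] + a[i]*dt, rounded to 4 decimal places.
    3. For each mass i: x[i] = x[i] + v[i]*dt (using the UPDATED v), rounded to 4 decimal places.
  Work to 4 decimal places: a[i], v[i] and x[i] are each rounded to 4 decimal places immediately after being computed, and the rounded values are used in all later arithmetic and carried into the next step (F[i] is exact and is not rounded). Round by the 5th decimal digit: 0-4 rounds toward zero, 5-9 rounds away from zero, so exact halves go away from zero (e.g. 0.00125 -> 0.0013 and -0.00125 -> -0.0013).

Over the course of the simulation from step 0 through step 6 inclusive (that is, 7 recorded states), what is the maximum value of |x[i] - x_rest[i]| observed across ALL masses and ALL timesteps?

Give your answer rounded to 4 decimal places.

Step 0: x=[7.0000 10.0000] v=[0.0000 1.0000]
Step 1: x=[6.7500 10.6250] v=[-1.0000 2.5000]
Step 2: x=[6.3203 11.5156] v=[-1.7188 3.5625]
Step 3: x=[5.8203 12.5068] v=[-2.0001 3.9649]
Step 4: x=[5.3744 13.4122] v=[-1.7836 3.6217]
Step 5: x=[5.0950 14.0629] v=[-1.1178 2.6028]
Step 6: x=[5.0576 14.3426] v=[-0.1496 1.1189]
Max displacement = 2.3426

Answer: 2.3426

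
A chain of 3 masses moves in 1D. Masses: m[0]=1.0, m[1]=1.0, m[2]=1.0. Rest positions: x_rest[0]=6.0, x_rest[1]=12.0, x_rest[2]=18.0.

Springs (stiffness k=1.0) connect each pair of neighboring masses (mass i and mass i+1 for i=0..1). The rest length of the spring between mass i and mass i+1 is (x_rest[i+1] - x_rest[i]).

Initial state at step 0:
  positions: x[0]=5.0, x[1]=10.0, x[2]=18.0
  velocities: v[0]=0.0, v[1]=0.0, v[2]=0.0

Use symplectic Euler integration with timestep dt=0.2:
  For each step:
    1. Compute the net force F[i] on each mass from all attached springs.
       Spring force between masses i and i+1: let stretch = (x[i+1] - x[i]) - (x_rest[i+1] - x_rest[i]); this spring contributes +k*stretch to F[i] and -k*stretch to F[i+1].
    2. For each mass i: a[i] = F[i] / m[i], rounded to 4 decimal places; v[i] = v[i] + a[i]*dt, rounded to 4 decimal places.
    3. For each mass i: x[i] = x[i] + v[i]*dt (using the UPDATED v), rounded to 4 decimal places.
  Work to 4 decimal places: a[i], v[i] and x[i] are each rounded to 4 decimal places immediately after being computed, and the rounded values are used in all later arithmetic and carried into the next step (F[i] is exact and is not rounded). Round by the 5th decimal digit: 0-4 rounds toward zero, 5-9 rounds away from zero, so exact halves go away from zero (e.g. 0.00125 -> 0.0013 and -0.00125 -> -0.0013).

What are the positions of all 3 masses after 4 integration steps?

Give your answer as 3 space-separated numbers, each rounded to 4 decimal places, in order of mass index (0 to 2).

Answer: 4.6903 10.9959 17.3138

Derivation:
Step 0: x=[5.0000 10.0000 18.0000] v=[0.0000 0.0000 0.0000]
Step 1: x=[4.9600 10.1200 17.9200] v=[-0.2000 0.6000 -0.4000]
Step 2: x=[4.8864 10.3456 17.7680] v=[-0.3680 1.1280 -0.7600]
Step 3: x=[4.7912 10.6497 17.5591] v=[-0.4762 1.5206 -1.0445]
Step 4: x=[4.6903 10.9959 17.3138] v=[-0.5045 1.7308 -1.2264]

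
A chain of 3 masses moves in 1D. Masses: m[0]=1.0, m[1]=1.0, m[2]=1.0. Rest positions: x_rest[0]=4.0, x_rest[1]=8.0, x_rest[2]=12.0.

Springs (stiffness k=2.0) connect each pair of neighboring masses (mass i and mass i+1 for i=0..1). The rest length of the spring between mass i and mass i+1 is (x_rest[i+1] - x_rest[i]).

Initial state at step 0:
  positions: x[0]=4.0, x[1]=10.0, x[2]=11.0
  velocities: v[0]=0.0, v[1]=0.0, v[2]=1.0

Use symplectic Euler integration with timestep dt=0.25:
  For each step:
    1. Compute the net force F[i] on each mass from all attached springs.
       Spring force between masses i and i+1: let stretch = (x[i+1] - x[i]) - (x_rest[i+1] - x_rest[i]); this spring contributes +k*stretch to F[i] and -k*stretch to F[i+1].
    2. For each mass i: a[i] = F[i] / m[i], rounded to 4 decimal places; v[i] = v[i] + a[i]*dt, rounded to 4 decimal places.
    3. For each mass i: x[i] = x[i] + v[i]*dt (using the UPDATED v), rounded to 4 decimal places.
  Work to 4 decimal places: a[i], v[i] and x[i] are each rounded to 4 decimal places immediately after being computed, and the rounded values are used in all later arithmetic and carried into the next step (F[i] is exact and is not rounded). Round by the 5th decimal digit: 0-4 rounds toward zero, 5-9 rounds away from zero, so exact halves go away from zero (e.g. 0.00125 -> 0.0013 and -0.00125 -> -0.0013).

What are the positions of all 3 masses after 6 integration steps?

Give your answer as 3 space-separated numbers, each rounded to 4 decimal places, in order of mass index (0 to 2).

Answer: 4.6887 7.8303 13.9814

Derivation:
Step 0: x=[4.0000 10.0000 11.0000] v=[0.0000 0.0000 1.0000]
Step 1: x=[4.2500 9.3750 11.6250] v=[1.0000 -2.5000 2.5000]
Step 2: x=[4.6406 8.3906 12.4688] v=[1.5625 -3.9375 3.3750]
Step 3: x=[5.0000 7.4473 13.3028] v=[1.4375 -3.7734 3.3359]
Step 4: x=[5.1653 6.9300 13.9049] v=[0.6612 -2.0693 2.4082]
Step 5: x=[5.0512 7.0640 14.1351] v=[-0.4565 0.5358 0.9208]
Step 6: x=[4.6887 7.8303 13.9814] v=[-1.4501 3.0650 -0.6148]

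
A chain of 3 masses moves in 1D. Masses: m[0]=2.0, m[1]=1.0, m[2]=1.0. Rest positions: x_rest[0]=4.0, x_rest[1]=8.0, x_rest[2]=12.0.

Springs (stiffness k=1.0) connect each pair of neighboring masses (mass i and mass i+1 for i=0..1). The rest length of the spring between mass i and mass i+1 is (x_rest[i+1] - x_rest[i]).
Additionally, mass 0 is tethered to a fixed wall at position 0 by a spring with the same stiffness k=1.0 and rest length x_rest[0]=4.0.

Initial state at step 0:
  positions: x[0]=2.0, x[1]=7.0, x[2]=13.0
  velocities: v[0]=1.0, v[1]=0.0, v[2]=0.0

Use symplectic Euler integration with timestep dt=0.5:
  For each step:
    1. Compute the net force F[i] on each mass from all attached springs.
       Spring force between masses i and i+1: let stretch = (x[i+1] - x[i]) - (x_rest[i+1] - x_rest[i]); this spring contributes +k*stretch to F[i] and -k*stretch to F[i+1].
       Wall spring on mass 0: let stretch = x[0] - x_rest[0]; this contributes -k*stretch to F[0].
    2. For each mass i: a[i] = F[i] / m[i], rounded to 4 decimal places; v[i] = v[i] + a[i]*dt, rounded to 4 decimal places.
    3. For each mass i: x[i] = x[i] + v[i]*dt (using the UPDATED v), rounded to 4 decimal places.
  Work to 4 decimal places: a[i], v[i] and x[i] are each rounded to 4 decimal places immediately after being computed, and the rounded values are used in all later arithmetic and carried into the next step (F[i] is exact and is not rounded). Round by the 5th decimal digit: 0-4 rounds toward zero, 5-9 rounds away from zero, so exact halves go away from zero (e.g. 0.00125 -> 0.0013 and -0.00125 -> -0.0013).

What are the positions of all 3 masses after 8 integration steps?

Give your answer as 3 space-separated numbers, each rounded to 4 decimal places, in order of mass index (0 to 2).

Answer: 4.8796 8.7390 13.2883

Derivation:
Step 0: x=[2.0000 7.0000 13.0000] v=[1.0000 0.0000 0.0000]
Step 1: x=[2.8750 7.2500 12.5000] v=[1.7500 0.5000 -1.0000]
Step 2: x=[3.9375 7.7188 11.6875] v=[2.1250 0.9375 -1.6250]
Step 3: x=[4.9805 8.2344 10.8828] v=[2.0860 1.0312 -1.6094]
Step 4: x=[5.8077 8.5987 10.4160] v=[1.6544 0.7285 -0.9336]
Step 5: x=[6.2578 8.7196 10.4949] v=[0.9002 0.2417 0.1578]
Step 6: x=[6.2334 8.6688 11.1300] v=[-0.0488 -0.1016 1.2702]
Step 7: x=[5.7343 8.6245 12.1498] v=[-0.9983 -0.0887 2.0396]
Step 8: x=[4.8796 8.7390 13.2883] v=[-1.7094 0.2289 2.2770]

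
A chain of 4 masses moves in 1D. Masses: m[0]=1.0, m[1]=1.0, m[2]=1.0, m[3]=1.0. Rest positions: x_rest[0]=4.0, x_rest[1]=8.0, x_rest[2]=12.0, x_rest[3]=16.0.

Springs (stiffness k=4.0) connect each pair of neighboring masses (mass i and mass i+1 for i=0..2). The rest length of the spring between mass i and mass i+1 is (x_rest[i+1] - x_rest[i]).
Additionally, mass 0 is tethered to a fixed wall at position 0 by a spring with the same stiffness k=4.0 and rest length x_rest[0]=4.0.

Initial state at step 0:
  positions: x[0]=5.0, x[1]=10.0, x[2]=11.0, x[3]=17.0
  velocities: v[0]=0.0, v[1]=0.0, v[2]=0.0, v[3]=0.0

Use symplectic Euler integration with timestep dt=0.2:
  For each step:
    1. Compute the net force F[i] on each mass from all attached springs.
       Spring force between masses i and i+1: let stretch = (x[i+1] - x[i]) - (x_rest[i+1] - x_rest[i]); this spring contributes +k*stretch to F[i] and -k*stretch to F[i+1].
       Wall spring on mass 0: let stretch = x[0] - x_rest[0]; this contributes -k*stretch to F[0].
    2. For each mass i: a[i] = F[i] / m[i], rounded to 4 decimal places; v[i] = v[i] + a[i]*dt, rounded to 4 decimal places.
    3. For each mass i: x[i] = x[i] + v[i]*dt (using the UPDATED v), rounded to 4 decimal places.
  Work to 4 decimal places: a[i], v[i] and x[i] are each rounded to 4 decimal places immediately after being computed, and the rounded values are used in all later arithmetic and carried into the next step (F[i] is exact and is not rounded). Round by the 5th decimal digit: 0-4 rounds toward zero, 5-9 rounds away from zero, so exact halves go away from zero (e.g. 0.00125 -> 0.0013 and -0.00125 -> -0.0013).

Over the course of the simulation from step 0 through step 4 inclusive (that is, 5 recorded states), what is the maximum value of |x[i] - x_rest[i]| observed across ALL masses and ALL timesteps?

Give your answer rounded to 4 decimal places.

Answer: 2.2336

Derivation:
Step 0: x=[5.0000 10.0000 11.0000 17.0000] v=[0.0000 0.0000 0.0000 0.0000]
Step 1: x=[5.0000 9.3600 11.8000 16.6800] v=[0.0000 -3.2000 4.0000 -1.6000]
Step 2: x=[4.8976 8.4128 12.9904 16.2192] v=[-0.5120 -4.7360 5.9520 -2.3040]
Step 3: x=[4.5740 7.6356 13.9650 15.8818] v=[-1.6179 -3.8861 4.8730 -1.6870]
Step 4: x=[4.0084 7.3812 14.2336 15.8777] v=[-2.8278 -1.2719 1.3429 -0.0204]
Max displacement = 2.2336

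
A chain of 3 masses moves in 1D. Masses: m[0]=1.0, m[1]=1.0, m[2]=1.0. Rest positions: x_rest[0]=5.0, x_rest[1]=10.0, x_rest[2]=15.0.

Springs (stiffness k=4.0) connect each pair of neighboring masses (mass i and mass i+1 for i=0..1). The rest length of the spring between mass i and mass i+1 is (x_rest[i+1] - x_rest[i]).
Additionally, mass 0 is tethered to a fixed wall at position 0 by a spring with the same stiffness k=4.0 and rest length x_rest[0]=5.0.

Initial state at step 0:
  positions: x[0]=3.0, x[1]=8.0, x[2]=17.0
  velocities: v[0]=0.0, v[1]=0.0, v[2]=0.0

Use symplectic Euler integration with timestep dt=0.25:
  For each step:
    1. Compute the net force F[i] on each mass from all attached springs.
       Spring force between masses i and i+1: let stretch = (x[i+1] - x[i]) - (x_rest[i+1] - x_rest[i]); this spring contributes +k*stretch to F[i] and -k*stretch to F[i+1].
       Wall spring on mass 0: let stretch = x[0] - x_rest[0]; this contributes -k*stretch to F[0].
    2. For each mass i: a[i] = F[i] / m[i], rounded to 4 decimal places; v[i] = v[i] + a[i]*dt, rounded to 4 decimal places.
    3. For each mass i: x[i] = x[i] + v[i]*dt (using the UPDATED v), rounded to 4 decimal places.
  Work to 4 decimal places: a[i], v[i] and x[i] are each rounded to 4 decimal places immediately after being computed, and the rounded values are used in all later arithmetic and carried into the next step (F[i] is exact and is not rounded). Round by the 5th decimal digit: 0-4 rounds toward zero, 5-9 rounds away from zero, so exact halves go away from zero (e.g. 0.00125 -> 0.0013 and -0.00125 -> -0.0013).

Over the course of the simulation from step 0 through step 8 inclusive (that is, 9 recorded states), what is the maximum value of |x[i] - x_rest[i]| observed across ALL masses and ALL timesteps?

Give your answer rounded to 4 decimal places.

Step 0: x=[3.0000 8.0000 17.0000] v=[0.0000 0.0000 0.0000]
Step 1: x=[3.5000 9.0000 16.0000] v=[2.0000 4.0000 -4.0000]
Step 2: x=[4.5000 10.3750 14.5000] v=[4.0000 5.5000 -6.0000]
Step 3: x=[5.8438 11.3125 13.2188] v=[5.3750 3.7500 -5.1250]
Step 4: x=[7.0938 11.3594 12.7110] v=[4.9999 0.1876 -2.0313]
Step 5: x=[7.6367 10.6778 13.1153] v=[2.1717 -2.7264 1.6171]
Step 6: x=[7.0307 9.8453 14.1602] v=[-2.4239 -3.3300 4.1796]
Step 7: x=[5.3707 9.3879 15.3764] v=[-6.6400 -1.8297 4.8647]
Step 8: x=[3.3723 9.4233 16.3455] v=[-7.9935 0.1416 3.8762]
Max displacement = 2.6367

Answer: 2.6367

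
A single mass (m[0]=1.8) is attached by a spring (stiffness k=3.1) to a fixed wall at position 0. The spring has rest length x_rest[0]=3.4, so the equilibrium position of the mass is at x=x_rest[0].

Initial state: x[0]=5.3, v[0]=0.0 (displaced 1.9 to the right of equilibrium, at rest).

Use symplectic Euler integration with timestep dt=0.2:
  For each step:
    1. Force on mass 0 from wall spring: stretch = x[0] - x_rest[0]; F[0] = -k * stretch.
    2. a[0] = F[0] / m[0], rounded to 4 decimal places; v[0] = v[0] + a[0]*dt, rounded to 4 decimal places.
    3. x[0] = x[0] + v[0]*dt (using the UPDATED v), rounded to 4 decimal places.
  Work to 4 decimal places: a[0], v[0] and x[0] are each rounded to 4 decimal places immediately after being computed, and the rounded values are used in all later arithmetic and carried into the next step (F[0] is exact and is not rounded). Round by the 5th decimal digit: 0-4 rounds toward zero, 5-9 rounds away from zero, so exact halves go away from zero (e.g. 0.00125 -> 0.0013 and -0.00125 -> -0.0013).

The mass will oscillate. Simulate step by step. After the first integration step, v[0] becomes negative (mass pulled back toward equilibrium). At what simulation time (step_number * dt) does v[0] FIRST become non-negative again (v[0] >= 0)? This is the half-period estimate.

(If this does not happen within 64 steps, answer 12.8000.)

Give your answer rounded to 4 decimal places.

Step 0: x=[5.3000] v=[0.0000]
Step 1: x=[5.1691] v=[-0.6544]
Step 2: x=[4.9163] v=[-1.2638]
Step 3: x=[4.5591] v=[-1.7861]
Step 4: x=[4.1220] v=[-2.1853]
Step 5: x=[3.6352] v=[-2.4340]
Step 6: x=[3.1322] v=[-2.5150]
Step 7: x=[2.6476] v=[-2.4228]
Step 8: x=[2.2149] v=[-2.1636]
Step 9: x=[1.8638] v=[-1.7554]
Step 10: x=[1.6185] v=[-1.2263]
Step 11: x=[1.4960] v=[-0.6127]
Step 12: x=[1.5046] v=[0.0431]
First v>=0 after going negative at step 12, time=2.4000

Answer: 2.4000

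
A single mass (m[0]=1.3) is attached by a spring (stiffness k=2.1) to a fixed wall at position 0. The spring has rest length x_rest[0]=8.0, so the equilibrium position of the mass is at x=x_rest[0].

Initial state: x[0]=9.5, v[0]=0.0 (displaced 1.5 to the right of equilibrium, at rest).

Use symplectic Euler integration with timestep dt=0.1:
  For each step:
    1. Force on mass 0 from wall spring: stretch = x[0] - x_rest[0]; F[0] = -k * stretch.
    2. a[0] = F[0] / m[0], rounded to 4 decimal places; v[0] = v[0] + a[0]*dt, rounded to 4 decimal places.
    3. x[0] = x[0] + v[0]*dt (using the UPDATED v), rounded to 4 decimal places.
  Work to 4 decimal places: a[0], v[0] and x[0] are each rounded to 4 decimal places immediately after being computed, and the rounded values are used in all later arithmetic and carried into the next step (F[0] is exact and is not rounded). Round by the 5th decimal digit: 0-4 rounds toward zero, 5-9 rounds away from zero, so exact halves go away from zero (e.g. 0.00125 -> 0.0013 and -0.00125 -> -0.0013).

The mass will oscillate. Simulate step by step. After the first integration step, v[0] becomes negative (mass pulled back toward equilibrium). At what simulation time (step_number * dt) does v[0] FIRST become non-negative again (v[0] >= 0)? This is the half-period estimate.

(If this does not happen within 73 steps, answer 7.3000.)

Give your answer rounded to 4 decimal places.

Step 0: x=[9.5000] v=[0.0000]
Step 1: x=[9.4758] v=[-0.2423]
Step 2: x=[9.4277] v=[-0.4807]
Step 3: x=[9.3566] v=[-0.7113]
Step 4: x=[9.2636] v=[-0.9304]
Step 5: x=[9.1502] v=[-1.1345]
Step 6: x=[9.0182] v=[-1.3203]
Step 7: x=[8.8697] v=[-1.4848]
Step 8: x=[8.7072] v=[-1.6253]
Step 9: x=[8.5333] v=[-1.7395]
Step 10: x=[8.3507] v=[-1.8257]
Step 11: x=[8.1625] v=[-1.8824]
Step 12: x=[7.9716] v=[-1.9087]
Step 13: x=[7.7812] v=[-1.9041]
Step 14: x=[7.5943] v=[-1.8688]
Step 15: x=[7.4140] v=[-1.8033]
Step 16: x=[7.2431] v=[-1.7086]
Step 17: x=[7.0845] v=[-1.5863]
Step 18: x=[6.9407] v=[-1.4384]
Step 19: x=[6.8140] v=[-1.2673]
Step 20: x=[6.7064] v=[-1.0757]
Step 21: x=[6.6197] v=[-0.8667]
Step 22: x=[6.5553] v=[-0.6437]
Step 23: x=[6.5143] v=[-0.4103]
Step 24: x=[6.4973] v=[-0.1703]
Step 25: x=[6.5045] v=[0.0724]
First v>=0 after going negative at step 25, time=2.5000

Answer: 2.5000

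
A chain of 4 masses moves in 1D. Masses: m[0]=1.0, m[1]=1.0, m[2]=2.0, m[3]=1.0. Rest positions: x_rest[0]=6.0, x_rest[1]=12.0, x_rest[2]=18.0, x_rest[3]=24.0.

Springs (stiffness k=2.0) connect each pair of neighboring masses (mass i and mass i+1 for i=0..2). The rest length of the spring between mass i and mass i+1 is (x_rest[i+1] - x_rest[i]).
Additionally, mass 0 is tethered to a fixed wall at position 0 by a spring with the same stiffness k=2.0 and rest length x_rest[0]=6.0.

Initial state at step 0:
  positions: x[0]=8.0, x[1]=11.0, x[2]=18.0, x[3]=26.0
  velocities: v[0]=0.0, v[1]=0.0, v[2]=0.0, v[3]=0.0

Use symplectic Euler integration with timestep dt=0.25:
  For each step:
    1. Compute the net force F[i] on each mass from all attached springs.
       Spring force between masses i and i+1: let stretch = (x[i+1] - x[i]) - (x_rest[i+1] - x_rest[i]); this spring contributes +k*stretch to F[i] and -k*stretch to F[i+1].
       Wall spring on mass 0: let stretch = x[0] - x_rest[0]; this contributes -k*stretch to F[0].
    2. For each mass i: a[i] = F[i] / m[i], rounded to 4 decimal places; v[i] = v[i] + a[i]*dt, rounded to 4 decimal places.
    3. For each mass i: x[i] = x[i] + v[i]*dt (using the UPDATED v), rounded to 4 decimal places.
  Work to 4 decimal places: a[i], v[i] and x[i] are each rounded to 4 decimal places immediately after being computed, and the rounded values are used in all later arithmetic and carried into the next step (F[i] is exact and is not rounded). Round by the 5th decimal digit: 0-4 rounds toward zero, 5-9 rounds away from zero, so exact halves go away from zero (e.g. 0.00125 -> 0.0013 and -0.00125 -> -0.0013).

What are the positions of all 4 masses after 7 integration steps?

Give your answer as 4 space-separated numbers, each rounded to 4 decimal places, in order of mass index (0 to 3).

Step 0: x=[8.0000 11.0000 18.0000 26.0000] v=[0.0000 0.0000 0.0000 0.0000]
Step 1: x=[7.3750 11.5000 18.0625 25.7500] v=[-2.5000 2.0000 0.2500 -1.0000]
Step 2: x=[6.3438 12.3047 18.1953 25.2891] v=[-4.1250 3.2188 0.5313 -1.8438]
Step 3: x=[5.2647 13.1006 18.4033 24.6914] v=[-4.3165 3.1837 0.8321 -2.3907]
Step 4: x=[4.5070 13.5799 18.6729 24.0577] v=[-3.0309 1.9171 1.0785 -2.5348]
Step 5: x=[4.3200 13.5617 18.9608 23.5009] v=[-0.7480 -0.0729 1.1515 -2.2272]
Step 6: x=[4.7482 13.0632 19.1950 23.1266] v=[1.7129 -1.9942 0.9368 -1.4973]
Step 7: x=[5.6223 12.2918 19.2917 23.0108] v=[3.4963 -3.0858 0.3868 -0.4631]

Answer: 5.6223 12.2918 19.2917 23.0108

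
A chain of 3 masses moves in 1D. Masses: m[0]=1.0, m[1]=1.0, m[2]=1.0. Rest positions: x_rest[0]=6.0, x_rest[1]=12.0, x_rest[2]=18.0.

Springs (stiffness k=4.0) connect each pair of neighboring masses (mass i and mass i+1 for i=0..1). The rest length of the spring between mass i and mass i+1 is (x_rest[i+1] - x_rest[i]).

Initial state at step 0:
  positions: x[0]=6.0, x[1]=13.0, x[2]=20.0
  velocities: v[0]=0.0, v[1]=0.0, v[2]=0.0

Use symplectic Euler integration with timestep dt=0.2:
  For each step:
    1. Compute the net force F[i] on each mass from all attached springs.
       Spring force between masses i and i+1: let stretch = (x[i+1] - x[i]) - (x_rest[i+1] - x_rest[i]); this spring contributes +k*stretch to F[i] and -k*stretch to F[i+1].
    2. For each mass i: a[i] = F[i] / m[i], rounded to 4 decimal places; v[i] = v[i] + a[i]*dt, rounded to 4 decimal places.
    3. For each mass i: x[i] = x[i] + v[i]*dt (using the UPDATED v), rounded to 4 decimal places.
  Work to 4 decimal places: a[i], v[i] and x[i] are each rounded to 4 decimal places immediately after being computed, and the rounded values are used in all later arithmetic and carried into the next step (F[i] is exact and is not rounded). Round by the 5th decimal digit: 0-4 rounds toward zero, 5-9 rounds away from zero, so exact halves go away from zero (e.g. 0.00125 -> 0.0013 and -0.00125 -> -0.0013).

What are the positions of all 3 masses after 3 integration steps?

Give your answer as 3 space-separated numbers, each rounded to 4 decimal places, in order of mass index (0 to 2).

Step 0: x=[6.0000 13.0000 20.0000] v=[0.0000 0.0000 0.0000]
Step 1: x=[6.1600 13.0000 19.8400] v=[0.8000 0.0000 -0.8000]
Step 2: x=[6.4544 13.0000 19.5456] v=[1.4720 0.0000 -1.4720]
Step 3: x=[6.8361 13.0000 19.1639] v=[1.9085 0.0000 -1.9085]

Answer: 6.8361 13.0000 19.1639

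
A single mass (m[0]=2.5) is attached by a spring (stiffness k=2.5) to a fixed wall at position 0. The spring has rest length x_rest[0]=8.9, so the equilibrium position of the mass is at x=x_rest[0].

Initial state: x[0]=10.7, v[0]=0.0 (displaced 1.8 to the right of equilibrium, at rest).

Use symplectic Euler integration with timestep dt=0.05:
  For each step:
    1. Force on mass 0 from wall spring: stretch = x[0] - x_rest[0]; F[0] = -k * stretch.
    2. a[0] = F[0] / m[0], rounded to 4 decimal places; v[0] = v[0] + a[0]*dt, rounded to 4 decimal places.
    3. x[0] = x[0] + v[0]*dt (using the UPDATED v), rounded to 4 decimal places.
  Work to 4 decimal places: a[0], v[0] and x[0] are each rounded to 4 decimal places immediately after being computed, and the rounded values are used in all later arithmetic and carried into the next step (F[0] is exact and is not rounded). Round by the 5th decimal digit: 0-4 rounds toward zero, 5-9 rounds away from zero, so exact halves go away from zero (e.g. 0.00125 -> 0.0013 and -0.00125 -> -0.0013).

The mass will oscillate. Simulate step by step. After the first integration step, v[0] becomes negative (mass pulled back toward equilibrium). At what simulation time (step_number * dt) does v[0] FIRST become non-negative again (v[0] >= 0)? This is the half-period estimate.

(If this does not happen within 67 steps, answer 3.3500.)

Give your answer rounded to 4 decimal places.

Answer: 3.1500

Derivation:
Step 0: x=[10.7000] v=[0.0000]
Step 1: x=[10.6955] v=[-0.0900]
Step 2: x=[10.6865] v=[-0.1798]
Step 3: x=[10.6730] v=[-0.2691]
Step 4: x=[10.6551] v=[-0.3578]
Step 5: x=[10.6328] v=[-0.4456]
Step 6: x=[10.6062] v=[-0.5322]
Step 7: x=[10.5753] v=[-0.6175]
Step 8: x=[10.5402] v=[-0.7013]
Step 9: x=[10.5010] v=[-0.7833]
Step 10: x=[10.4578] v=[-0.8634]
Step 11: x=[10.4107] v=[-0.9413]
Step 12: x=[10.3599] v=[-1.0168]
Step 13: x=[10.3054] v=[-1.0898]
Step 14: x=[10.2474] v=[-1.1601]
Step 15: x=[10.1860] v=[-1.2275]
Step 16: x=[10.1214] v=[-1.2918]
Step 17: x=[10.0538] v=[-1.3529]
Step 18: x=[9.9833] v=[-1.4106]
Step 19: x=[9.9101] v=[-1.4648]
Step 20: x=[9.8343] v=[-1.5153]
Step 21: x=[9.7562] v=[-1.5620]
Step 22: x=[9.6760] v=[-1.6048]
Step 23: x=[9.5938] v=[-1.6436]
Step 24: x=[9.5099] v=[-1.6783]
Step 25: x=[9.4245] v=[-1.7088]
Step 26: x=[9.3378] v=[-1.7350]
Step 27: x=[9.2500] v=[-1.7569]
Step 28: x=[9.1613] v=[-1.7744]
Step 29: x=[9.0719] v=[-1.7875]
Step 30: x=[8.9821] v=[-1.7961]
Step 31: x=[8.8921] v=[-1.8002]
Step 32: x=[8.8021] v=[-1.7998]
Step 33: x=[8.7124] v=[-1.7949]
Step 34: x=[8.6231] v=[-1.7855]
Step 35: x=[8.5345] v=[-1.7717]
Step 36: x=[8.4468] v=[-1.7534]
Step 37: x=[8.3603] v=[-1.7307]
Step 38: x=[8.2751] v=[-1.7037]
Step 39: x=[8.1915] v=[-1.6725]
Step 40: x=[8.1096] v=[-1.6371]
Step 41: x=[8.0297] v=[-1.5976]
Step 42: x=[7.9520] v=[-1.5541]
Step 43: x=[7.8767] v=[-1.5067]
Step 44: x=[7.8039] v=[-1.4555]
Step 45: x=[7.7339] v=[-1.4007]
Step 46: x=[7.6668] v=[-1.3424]
Step 47: x=[7.6028] v=[-1.2807]
Step 48: x=[7.5420] v=[-1.2158]
Step 49: x=[7.4846] v=[-1.1479]
Step 50: x=[7.4307] v=[-1.0771]
Step 51: x=[7.3805] v=[-1.0036]
Step 52: x=[7.3341] v=[-0.9276]
Step 53: x=[7.2916] v=[-0.8493]
Step 54: x=[7.2532] v=[-0.7689]
Step 55: x=[7.2189] v=[-0.6866]
Step 56: x=[7.1888] v=[-0.6025]
Step 57: x=[7.1630] v=[-0.5169]
Step 58: x=[7.1415] v=[-0.4301]
Step 59: x=[7.1244] v=[-0.3422]
Step 60: x=[7.1117] v=[-0.2534]
Step 61: x=[7.1035] v=[-0.1640]
Step 62: x=[7.0998] v=[-0.0742]
Step 63: x=[7.1006] v=[0.0158]
First v>=0 after going negative at step 63, time=3.1500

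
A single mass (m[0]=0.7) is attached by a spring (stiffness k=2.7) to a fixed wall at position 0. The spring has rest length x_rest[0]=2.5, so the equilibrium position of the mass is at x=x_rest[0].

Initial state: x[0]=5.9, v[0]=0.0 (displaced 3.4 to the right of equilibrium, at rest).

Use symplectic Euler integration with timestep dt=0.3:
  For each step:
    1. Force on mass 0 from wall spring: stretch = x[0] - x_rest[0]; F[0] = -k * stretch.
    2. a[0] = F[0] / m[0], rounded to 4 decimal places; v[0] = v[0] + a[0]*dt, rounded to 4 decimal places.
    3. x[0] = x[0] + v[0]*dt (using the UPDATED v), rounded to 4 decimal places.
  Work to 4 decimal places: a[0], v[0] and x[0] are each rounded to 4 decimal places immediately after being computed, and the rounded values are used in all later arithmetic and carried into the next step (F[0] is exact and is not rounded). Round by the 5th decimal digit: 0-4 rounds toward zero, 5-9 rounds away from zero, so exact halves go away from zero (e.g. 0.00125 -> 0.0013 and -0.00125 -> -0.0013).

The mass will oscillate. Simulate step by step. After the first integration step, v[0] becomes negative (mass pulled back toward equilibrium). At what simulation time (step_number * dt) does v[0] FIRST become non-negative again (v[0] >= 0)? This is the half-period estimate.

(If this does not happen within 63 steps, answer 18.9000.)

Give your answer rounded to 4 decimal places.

Answer: 1.8000

Derivation:
Step 0: x=[5.9000] v=[0.0000]
Step 1: x=[4.7197] v=[-3.9343]
Step 2: x=[2.7689] v=[-6.5028]
Step 3: x=[0.7247] v=[-6.8140]
Step 4: x=[-0.7032] v=[-4.7597]
Step 5: x=[-1.0191] v=[-1.0531]
Step 6: x=[-0.1134] v=[3.0190]
First v>=0 after going negative at step 6, time=1.8000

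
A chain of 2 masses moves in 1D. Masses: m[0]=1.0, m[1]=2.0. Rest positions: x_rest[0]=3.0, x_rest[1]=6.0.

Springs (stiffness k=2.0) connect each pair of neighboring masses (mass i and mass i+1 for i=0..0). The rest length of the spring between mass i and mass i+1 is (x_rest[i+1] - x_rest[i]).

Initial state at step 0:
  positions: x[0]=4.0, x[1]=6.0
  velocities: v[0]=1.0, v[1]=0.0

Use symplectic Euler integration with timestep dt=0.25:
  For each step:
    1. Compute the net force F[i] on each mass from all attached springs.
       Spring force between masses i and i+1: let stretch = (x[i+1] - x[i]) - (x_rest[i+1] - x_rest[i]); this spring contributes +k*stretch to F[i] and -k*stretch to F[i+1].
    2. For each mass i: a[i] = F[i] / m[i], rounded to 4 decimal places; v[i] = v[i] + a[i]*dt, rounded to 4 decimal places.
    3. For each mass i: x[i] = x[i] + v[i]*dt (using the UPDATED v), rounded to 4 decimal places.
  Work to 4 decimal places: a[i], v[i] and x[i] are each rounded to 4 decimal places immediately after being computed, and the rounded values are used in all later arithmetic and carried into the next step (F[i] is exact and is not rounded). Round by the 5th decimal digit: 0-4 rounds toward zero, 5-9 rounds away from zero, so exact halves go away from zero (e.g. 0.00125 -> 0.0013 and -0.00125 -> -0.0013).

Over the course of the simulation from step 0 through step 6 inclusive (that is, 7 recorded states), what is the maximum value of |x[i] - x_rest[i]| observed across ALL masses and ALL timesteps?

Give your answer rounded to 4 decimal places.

Answer: 1.1250

Derivation:
Step 0: x=[4.0000 6.0000] v=[1.0000 0.0000]
Step 1: x=[4.1250 6.0625] v=[0.5000 0.2500]
Step 2: x=[4.1172 6.1914] v=[-0.0313 0.5156]
Step 3: x=[3.9937 6.3782] v=[-0.4942 0.7471]
Step 4: x=[3.7932 6.6035] v=[-0.8020 0.9010]
Step 5: x=[3.5690 6.8406] v=[-0.8969 0.9484]
Step 6: x=[3.3787 7.0607] v=[-0.7611 0.8805]
Max displacement = 1.1250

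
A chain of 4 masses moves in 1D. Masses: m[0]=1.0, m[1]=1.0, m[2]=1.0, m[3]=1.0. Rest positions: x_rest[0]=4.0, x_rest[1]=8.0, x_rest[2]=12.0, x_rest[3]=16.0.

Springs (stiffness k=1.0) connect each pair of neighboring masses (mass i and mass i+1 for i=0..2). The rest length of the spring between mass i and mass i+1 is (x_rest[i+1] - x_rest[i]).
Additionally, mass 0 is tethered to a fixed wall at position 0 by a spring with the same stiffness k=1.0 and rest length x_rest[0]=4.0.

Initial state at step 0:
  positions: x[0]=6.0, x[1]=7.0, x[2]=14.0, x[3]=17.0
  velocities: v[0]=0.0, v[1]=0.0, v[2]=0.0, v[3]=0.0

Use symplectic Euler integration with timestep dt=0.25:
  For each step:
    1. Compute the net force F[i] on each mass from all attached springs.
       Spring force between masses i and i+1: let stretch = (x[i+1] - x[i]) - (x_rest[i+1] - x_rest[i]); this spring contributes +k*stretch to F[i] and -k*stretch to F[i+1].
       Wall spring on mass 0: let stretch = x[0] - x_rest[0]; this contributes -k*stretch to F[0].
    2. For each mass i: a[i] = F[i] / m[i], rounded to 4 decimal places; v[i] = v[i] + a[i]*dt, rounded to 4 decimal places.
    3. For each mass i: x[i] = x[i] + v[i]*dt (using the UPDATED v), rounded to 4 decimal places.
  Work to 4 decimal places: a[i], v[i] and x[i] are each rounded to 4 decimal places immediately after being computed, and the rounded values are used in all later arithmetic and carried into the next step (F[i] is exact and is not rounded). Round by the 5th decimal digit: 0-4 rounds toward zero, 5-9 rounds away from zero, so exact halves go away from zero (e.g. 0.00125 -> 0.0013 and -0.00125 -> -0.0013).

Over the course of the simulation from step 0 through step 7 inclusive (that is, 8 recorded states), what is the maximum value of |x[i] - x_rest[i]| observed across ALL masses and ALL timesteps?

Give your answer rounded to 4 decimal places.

Step 0: x=[6.0000 7.0000 14.0000 17.0000] v=[0.0000 0.0000 0.0000 0.0000]
Step 1: x=[5.6875 7.3750 13.7500 17.0625] v=[-1.2500 1.5000 -1.0000 0.2500]
Step 2: x=[5.1250 8.0430 13.3086 17.1680] v=[-2.2500 2.6719 -1.7656 0.4219]
Step 3: x=[4.4246 8.8577 12.7793 17.2823] v=[-2.8018 3.2588 -2.1172 0.4571]
Step 4: x=[3.7247 9.6404 12.2863 17.3652] v=[-2.7997 3.1309 -1.9719 0.3314]
Step 5: x=[3.1617 10.2188 11.9454 17.3806] v=[-2.2520 2.3135 -1.3637 0.0617]
Step 6: x=[2.8422 10.4640 11.8363 17.3063] v=[-1.2782 0.9809 -0.4366 -0.2971]
Step 7: x=[2.8214 10.3186 11.9833 17.1402] v=[-0.0833 -0.5815 0.5878 -0.6646]
Max displacement = 2.4640

Answer: 2.4640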